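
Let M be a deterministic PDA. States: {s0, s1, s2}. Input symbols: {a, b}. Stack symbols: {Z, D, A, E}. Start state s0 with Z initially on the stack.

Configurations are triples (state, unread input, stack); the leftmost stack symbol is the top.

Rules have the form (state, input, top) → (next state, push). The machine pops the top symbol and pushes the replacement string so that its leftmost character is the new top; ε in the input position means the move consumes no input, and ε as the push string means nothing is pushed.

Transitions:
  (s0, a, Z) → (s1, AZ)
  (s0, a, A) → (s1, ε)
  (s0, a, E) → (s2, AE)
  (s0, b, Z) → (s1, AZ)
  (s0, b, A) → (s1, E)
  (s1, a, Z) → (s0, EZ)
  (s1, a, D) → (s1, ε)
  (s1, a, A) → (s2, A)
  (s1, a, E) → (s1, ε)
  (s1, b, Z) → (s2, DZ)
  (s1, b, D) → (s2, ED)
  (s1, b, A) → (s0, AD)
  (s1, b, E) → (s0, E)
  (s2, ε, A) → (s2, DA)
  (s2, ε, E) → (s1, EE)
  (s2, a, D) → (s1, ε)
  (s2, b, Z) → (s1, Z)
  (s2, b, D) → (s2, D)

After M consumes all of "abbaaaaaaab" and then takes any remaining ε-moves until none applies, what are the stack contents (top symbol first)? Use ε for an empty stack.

ADEZ

(s0, abbaaaaaaab, Z)
  read a, top Z: go to s1, push AZ → (s1, bbaaaaaaab, AZ)
  read b, top A: go to s0, push AD → (s0, baaaaaaab, ADZ)
  read b, top A: go to s1, push E → (s1, aaaaaaab, EDZ)
  read a, top E: go to s1, push ε → (s1, aaaaaab, DZ)
  read a, top D: go to s1, push ε → (s1, aaaaab, Z)
  read a, top Z: go to s0, push EZ → (s0, aaaab, EZ)
  read a, top E: go to s2, push AE → (s2, aaab, AEZ)
  ε-move, top A: go to s2, push DA → (s2, aaab, DAEZ)
  read a, top D: go to s1, push ε → (s1, aab, AEZ)
  read a, top A: go to s2, push A → (s2, ab, AEZ)
  ε-move, top A: go to s2, push DA → (s2, ab, DAEZ)
  read a, top D: go to s1, push ε → (s1, b, AEZ)
  read b, top A: go to s0, push AD → (s0, ε, ADEZ)
All input consumed in state s0 with stack ADEZ.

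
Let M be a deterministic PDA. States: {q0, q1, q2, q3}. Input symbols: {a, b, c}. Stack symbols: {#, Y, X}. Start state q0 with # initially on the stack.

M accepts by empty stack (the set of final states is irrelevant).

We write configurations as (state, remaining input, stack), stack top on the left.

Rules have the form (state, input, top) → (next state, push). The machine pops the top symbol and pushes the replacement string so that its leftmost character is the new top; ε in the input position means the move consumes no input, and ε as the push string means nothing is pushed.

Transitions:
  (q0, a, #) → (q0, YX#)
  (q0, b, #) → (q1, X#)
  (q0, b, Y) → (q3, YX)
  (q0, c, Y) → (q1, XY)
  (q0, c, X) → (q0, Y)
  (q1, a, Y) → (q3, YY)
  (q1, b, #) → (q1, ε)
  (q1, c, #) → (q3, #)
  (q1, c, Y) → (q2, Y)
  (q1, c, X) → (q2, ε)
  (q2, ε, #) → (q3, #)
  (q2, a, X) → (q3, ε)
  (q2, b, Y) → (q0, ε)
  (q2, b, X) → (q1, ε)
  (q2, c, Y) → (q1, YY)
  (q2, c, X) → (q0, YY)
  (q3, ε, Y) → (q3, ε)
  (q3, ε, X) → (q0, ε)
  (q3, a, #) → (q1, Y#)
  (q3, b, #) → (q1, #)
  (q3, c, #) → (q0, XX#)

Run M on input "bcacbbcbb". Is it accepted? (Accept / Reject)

(q0, bcacbbcbb, #) ⊢ (q1, cacbbcbb, X#) ⊢ (q2, acbbcbb, #) ⊢ (q3, acbbcbb, #) ⊢ (q1, cbbcbb, Y#) ⊢ (q2, bbcbb, Y#) ⊢ (q0, bcbb, #) ⊢ (q1, cbb, X#) ⊢ (q2, bb, #) ⊢ (q3, bb, #) ⊢ (q1, b, #) ⊢ (q1, ε, ε)
All input consumed and the stack is empty.

Accept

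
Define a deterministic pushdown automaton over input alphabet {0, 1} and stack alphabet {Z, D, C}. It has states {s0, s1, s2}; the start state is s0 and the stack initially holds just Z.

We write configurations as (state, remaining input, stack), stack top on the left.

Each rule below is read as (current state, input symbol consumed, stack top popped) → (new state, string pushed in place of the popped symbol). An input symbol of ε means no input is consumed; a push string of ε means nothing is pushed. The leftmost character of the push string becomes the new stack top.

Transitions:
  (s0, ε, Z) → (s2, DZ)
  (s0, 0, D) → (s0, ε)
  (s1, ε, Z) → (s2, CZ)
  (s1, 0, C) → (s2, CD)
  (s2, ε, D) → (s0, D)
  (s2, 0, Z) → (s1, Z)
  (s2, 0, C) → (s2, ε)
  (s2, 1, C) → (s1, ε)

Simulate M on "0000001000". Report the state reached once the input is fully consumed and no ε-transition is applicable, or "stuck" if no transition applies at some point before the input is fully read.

stuck

(s0, 0000001000, Z) ⊢ (s2, 0000001000, DZ) ⊢ (s0, 0000001000, DZ) ⊢ (s0, 000001000, Z) ⊢ (s2, 000001000, DZ) ⊢ (s0, 000001000, DZ) ⊢ (s0, 00001000, Z) ⊢ (s2, 00001000, DZ) ⊢ (s0, 00001000, DZ) ⊢ (s0, 0001000, Z) ⊢ (s2, 0001000, DZ) ⊢ (s0, 0001000, DZ) ⊢ (s0, 001000, Z) ⊢ (s2, 001000, DZ) ⊢ (s0, 001000, DZ) ⊢ (s0, 01000, Z) ⊢ (s2, 01000, DZ) ⊢ (s0, 01000, DZ) ⊢ (s0, 1000, Z) ⊢ (s2, 1000, DZ) ⊢ (s0, 1000, DZ)
No transition for (s0, 1, top D); M blocks with input 1000 remaining.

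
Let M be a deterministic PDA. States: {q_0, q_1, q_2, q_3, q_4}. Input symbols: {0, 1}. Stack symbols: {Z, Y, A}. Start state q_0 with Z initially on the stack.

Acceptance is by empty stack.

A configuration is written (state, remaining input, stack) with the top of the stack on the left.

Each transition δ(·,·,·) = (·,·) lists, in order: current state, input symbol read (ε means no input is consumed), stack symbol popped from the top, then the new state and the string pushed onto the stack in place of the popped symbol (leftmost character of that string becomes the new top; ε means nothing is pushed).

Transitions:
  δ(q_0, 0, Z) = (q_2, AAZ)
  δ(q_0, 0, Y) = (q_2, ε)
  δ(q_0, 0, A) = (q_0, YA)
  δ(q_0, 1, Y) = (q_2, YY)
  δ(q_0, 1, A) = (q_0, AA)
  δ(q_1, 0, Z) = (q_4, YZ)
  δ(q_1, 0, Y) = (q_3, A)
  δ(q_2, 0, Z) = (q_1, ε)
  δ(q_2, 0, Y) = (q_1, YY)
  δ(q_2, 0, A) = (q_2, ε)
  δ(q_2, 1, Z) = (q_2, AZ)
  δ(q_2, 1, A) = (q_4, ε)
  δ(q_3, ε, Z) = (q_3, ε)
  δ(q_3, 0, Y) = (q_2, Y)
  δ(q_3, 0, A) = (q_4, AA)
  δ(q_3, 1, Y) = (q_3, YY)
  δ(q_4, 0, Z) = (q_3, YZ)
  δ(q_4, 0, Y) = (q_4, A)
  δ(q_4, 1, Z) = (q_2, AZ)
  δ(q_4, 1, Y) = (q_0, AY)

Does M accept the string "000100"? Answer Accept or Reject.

Accept

(q_0, 000100, Z)
  read 0, top Z: go to q_2, push AAZ → (q_2, 00100, AAZ)
  read 0, top A: go to q_2, push ε → (q_2, 0100, AZ)
  read 0, top A: go to q_2, push ε → (q_2, 100, Z)
  read 1, top Z: go to q_2, push AZ → (q_2, 00, AZ)
  read 0, top A: go to q_2, push ε → (q_2, 0, Z)
  read 0, top Z: go to q_1, push ε → (q_1, ε, ε)
All input consumed and the stack is empty.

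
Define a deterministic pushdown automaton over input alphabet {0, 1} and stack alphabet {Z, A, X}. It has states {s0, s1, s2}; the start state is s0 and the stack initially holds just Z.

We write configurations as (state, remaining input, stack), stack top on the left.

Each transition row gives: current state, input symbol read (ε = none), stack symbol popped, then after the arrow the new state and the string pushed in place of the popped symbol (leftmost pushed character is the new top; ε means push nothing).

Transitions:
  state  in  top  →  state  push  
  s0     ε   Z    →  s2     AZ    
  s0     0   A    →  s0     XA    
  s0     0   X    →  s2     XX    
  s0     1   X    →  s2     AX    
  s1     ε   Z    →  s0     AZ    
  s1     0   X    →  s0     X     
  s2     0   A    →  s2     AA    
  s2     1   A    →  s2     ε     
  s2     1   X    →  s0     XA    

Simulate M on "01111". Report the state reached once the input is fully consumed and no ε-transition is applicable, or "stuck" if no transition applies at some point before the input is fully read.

stuck

(s0, 01111, Z)
  ε-move, top Z: go to s2, push AZ → (s2, 01111, AZ)
  read 0, top A: go to s2, push AA → (s2, 1111, AAZ)
  read 1, top A: go to s2, push ε → (s2, 111, AZ)
  read 1, top A: go to s2, push ε → (s2, 11, Z)
No transition for (s2, 1, top Z); M blocks with input 11 remaining.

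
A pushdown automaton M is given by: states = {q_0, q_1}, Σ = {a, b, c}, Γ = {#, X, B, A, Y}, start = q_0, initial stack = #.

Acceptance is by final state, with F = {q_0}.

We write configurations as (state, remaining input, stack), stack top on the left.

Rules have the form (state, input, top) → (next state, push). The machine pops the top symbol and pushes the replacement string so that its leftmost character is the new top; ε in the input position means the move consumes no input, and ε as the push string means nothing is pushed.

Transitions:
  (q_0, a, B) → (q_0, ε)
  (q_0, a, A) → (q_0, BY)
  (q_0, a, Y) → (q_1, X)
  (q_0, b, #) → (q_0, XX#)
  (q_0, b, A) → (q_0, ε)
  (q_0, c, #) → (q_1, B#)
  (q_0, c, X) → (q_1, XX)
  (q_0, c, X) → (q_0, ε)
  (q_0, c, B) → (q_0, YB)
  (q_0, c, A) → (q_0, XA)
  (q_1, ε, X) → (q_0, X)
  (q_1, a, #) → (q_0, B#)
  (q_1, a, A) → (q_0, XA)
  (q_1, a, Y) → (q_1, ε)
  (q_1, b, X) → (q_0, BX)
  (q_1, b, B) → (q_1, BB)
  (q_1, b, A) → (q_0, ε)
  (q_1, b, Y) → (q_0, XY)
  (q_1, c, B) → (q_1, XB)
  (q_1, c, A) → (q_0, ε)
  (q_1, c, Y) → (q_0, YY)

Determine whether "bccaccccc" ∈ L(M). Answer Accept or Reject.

No computation consumes all input and reaches a final state.

Reject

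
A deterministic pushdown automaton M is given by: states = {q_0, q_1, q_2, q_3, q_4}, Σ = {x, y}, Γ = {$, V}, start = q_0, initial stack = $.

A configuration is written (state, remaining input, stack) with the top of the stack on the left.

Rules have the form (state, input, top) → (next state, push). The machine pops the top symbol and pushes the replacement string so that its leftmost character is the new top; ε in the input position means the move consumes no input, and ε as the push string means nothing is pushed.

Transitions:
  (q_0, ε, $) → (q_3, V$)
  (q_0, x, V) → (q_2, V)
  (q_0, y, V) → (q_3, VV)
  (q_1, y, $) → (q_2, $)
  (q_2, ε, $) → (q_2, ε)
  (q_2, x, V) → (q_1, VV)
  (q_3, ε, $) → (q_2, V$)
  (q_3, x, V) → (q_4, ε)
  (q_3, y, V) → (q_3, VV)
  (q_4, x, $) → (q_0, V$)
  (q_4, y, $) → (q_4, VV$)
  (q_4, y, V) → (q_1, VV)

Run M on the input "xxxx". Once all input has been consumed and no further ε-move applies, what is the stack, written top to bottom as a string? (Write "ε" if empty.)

VV$

(q_0, xxxx, $) ⊢ (q_3, xxxx, V$) ⊢ (q_4, xxx, $) ⊢ (q_0, xx, V$) ⊢ (q_2, x, V$) ⊢ (q_1, ε, VV$)
All input consumed in state q_1 with stack VV$.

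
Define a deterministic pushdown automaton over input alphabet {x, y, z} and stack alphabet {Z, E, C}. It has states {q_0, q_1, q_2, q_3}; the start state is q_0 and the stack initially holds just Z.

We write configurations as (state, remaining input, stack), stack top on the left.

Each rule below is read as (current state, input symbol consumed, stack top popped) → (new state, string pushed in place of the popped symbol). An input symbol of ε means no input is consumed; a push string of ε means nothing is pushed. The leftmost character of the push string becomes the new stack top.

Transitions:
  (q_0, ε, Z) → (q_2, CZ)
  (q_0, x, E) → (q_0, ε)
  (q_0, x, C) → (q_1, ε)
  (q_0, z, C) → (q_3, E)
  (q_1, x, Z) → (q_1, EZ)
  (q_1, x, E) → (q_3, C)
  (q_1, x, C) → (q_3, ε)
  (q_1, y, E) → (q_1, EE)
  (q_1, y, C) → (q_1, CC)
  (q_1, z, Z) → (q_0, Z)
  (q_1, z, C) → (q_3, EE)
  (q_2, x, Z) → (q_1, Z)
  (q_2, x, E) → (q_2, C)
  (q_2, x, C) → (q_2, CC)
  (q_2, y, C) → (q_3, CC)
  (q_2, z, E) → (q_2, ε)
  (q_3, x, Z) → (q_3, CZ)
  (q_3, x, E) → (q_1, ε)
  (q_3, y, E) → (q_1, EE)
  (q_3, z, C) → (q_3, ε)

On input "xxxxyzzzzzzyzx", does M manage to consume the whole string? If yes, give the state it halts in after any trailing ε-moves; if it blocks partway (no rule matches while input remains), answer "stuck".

stuck

(q_0, xxxxyzzzzzzyzx, Z) ⊢ (q_2, xxxxyzzzzzzyzx, CZ) ⊢ (q_2, xxxyzzzzzzyzx, CCZ) ⊢ (q_2, xxyzzzzzzyzx, CCCZ) ⊢ (q_2, xyzzzzzzyzx, CCCCZ) ⊢ (q_2, yzzzzzzyzx, CCCCCZ) ⊢ (q_3, zzzzzzyzx, CCCCCCZ) ⊢ (q_3, zzzzzyzx, CCCCCZ) ⊢ (q_3, zzzzyzx, CCCCZ) ⊢ (q_3, zzzyzx, CCCZ) ⊢ (q_3, zzyzx, CCZ) ⊢ (q_3, zyzx, CZ) ⊢ (q_3, yzx, Z)
No transition for (q_3, y, top Z); M blocks with input yzx remaining.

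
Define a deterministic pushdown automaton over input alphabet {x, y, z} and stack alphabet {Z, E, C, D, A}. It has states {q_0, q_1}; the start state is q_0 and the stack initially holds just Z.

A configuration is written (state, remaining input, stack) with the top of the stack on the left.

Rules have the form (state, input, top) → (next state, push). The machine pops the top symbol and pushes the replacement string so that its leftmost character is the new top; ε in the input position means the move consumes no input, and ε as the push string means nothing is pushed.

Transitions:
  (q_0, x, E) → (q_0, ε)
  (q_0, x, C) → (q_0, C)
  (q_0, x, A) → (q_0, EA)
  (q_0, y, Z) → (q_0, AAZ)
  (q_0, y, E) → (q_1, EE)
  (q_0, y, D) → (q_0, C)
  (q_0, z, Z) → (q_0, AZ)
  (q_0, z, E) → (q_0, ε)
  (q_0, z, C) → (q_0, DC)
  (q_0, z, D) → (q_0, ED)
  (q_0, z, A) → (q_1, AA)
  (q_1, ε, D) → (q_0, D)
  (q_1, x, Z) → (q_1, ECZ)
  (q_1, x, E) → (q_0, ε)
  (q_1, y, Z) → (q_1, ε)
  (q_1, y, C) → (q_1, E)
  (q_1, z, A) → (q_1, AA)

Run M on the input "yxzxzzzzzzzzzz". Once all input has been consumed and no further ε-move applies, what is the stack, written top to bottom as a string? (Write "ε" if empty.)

(q_0, yxzxzzzzzzzzzz, Z) ⊢ (q_0, xzxzzzzzzzzzz, AAZ) ⊢ (q_0, zxzzzzzzzzzz, EAAZ) ⊢ (q_0, xzzzzzzzzzz, AAZ) ⊢ (q_0, zzzzzzzzzz, EAAZ) ⊢ (q_0, zzzzzzzzz, AAZ) ⊢ (q_1, zzzzzzzz, AAAZ) ⊢ (q_1, zzzzzzz, AAAAZ) ⊢ (q_1, zzzzzz, AAAAAZ) ⊢ (q_1, zzzzz, AAAAAAZ) ⊢ (q_1, zzzz, AAAAAAAZ) ⊢ (q_1, zzz, AAAAAAAAZ) ⊢ (q_1, zz, AAAAAAAAAZ) ⊢ (q_1, z, AAAAAAAAAAZ) ⊢ (q_1, ε, AAAAAAAAAAAZ)
All input consumed in state q_1 with stack AAAAAAAAAAAZ.

AAAAAAAAAAAZ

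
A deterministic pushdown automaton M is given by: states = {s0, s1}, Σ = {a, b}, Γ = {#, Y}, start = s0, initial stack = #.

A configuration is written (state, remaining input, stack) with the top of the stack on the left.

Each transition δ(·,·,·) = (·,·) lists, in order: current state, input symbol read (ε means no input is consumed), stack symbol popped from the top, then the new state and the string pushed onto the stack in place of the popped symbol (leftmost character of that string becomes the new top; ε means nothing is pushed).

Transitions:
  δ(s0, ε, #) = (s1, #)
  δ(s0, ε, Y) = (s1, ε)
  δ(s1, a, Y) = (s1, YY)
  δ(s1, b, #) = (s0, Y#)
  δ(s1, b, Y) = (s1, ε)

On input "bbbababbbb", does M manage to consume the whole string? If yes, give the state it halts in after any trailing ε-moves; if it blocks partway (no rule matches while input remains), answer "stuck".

(s0, bbbababbbb, #)
  ε-move, top #: go to s1, push # → (s1, bbbababbbb, #)
  read b, top #: go to s0, push Y# → (s0, bbababbbb, Y#)
  ε-move, top Y: go to s1, push ε → (s1, bbababbbb, #)
  read b, top #: go to s0, push Y# → (s0, bababbbb, Y#)
  ε-move, top Y: go to s1, push ε → (s1, bababbbb, #)
  read b, top #: go to s0, push Y# → (s0, ababbbb, Y#)
  ε-move, top Y: go to s1, push ε → (s1, ababbbb, #)
No transition for (s1, a, top #); M blocks with input ababbbb remaining.

stuck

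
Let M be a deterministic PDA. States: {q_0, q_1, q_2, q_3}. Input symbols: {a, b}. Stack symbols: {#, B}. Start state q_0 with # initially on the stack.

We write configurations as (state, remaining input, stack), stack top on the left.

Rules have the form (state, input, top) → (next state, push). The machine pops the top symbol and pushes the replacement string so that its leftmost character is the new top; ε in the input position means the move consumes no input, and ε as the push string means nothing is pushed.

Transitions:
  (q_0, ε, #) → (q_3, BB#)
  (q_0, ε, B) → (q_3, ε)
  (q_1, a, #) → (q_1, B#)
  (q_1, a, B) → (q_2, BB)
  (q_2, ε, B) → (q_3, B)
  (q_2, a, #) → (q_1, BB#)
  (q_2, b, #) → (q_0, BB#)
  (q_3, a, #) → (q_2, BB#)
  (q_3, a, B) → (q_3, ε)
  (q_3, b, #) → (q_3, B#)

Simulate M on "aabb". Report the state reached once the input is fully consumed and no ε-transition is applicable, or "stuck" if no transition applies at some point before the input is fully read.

(q_0, aabb, #)
  ε-move, top #: go to q_3, push BB# → (q_3, aabb, BB#)
  read a, top B: go to q_3, push ε → (q_3, abb, B#)
  read a, top B: go to q_3, push ε → (q_3, bb, #)
  read b, top #: go to q_3, push B# → (q_3, b, B#)
No transition for (q_3, b, top B); M blocks with input b remaining.

stuck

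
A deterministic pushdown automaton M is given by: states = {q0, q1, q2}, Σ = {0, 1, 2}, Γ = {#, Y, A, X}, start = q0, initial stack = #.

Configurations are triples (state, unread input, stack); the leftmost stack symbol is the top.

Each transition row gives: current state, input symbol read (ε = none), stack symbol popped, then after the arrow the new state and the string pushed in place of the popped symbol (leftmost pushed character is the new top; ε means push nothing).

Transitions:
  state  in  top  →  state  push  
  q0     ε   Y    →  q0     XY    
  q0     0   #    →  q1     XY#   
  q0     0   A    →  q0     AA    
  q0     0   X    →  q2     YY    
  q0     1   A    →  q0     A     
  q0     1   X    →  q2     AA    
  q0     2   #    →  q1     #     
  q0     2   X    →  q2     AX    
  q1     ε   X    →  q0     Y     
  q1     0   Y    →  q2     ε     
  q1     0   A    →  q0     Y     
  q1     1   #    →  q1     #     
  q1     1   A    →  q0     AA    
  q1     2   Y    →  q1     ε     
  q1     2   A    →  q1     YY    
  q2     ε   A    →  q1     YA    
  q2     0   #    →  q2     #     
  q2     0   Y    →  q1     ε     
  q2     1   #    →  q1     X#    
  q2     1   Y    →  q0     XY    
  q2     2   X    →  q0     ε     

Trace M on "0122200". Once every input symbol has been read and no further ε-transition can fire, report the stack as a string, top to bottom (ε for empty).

(q0, 0122200, #)
  read 0, top #: go to q1, push XY# → (q1, 122200, XY#)
  ε-move, top X: go to q0, push Y → (q0, 122200, YY#)
  ε-move, top Y: go to q0, push XY → (q0, 122200, XYY#)
  read 1, top X: go to q2, push AA → (q2, 22200, AAYY#)
  ε-move, top A: go to q1, push YA → (q1, 22200, YAAYY#)
  read 2, top Y: go to q1, push ε → (q1, 2200, AAYY#)
  read 2, top A: go to q1, push YY → (q1, 200, YYAYY#)
  read 2, top Y: go to q1, push ε → (q1, 00, YAYY#)
  read 0, top Y: go to q2, push ε → (q2, 0, AYY#)
  ε-move, top A: go to q1, push YA → (q1, 0, YAYY#)
  read 0, top Y: go to q2, push ε → (q2, ε, AYY#)
  ε-move, top A: go to q1, push YA → (q1, ε, YAYY#)
All input consumed in state q1 with stack YAYY#.

YAYY#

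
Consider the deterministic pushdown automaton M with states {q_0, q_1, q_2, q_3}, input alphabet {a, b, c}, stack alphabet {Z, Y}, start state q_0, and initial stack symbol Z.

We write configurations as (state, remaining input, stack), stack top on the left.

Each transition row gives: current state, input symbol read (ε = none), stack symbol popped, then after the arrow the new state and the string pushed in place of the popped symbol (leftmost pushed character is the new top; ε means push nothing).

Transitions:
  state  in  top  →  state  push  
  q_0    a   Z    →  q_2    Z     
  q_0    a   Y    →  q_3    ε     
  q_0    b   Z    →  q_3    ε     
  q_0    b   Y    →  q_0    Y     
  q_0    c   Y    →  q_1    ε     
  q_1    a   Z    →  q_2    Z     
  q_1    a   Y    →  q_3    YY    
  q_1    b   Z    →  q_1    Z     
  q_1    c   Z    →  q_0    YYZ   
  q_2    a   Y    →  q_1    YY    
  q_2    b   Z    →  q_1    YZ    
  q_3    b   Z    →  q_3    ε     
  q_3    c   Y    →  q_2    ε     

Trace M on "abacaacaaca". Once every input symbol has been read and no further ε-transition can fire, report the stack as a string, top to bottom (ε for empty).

(q_0, abacaacaaca, Z)
  read a, top Z: go to q_2, push Z → (q_2, bacaacaaca, Z)
  read b, top Z: go to q_1, push YZ → (q_1, acaacaaca, YZ)
  read a, top Y: go to q_3, push YY → (q_3, caacaaca, YYZ)
  read c, top Y: go to q_2, push ε → (q_2, aacaaca, YZ)
  read a, top Y: go to q_1, push YY → (q_1, acaaca, YYZ)
  read a, top Y: go to q_3, push YY → (q_3, caaca, YYYZ)
  read c, top Y: go to q_2, push ε → (q_2, aaca, YYZ)
  read a, top Y: go to q_1, push YY → (q_1, aca, YYYZ)
  read a, top Y: go to q_3, push YY → (q_3, ca, YYYYZ)
  read c, top Y: go to q_2, push ε → (q_2, a, YYYZ)
  read a, top Y: go to q_1, push YY → (q_1, ε, YYYYZ)
All input consumed in state q_1 with stack YYYYZ.

YYYYZ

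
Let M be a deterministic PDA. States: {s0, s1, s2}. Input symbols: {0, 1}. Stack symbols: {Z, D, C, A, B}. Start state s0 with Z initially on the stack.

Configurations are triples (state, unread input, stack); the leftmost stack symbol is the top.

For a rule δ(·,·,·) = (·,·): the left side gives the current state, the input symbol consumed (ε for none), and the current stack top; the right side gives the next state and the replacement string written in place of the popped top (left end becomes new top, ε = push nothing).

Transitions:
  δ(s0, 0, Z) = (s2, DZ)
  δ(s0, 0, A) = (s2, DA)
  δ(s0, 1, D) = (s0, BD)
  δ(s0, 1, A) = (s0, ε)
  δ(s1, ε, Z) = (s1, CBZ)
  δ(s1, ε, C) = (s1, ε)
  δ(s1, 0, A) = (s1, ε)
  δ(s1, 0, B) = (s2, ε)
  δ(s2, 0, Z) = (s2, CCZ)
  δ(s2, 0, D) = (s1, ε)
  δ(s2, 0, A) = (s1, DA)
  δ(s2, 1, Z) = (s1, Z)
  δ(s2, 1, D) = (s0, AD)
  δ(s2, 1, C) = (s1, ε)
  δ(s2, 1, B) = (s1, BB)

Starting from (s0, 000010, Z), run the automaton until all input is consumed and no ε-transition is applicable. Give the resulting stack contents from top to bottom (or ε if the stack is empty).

(s0, 000010, Z)
  read 0, top Z: go to s2, push DZ → (s2, 00010, DZ)
  read 0, top D: go to s1, push ε → (s1, 0010, Z)
  ε-move, top Z: go to s1, push CBZ → (s1, 0010, CBZ)
  ε-move, top C: go to s1, push ε → (s1, 0010, BZ)
  read 0, top B: go to s2, push ε → (s2, 010, Z)
  read 0, top Z: go to s2, push CCZ → (s2, 10, CCZ)
  read 1, top C: go to s1, push ε → (s1, 0, CZ)
  ε-move, top C: go to s1, push ε → (s1, 0, Z)
  ε-move, top Z: go to s1, push CBZ → (s1, 0, CBZ)
  ε-move, top C: go to s1, push ε → (s1, 0, BZ)
  read 0, top B: go to s2, push ε → (s2, ε, Z)
All input consumed in state s2 with stack Z.

Z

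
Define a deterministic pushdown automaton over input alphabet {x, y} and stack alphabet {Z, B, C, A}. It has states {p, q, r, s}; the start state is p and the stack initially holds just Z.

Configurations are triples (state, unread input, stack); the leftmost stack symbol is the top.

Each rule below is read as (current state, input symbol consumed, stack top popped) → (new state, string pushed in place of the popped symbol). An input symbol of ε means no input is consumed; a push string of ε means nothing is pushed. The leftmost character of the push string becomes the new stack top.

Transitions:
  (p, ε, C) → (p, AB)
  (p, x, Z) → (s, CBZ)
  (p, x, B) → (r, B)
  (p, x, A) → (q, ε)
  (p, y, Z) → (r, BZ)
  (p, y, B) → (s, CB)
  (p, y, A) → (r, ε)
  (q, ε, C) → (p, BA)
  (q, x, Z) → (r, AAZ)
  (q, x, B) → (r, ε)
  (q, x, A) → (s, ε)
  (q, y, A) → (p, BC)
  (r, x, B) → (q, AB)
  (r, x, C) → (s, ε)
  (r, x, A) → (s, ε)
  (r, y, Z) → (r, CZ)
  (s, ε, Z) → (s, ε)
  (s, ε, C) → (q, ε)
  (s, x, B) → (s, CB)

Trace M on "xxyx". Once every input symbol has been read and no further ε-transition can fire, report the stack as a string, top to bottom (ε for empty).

ε

(p, xxyx, Z) ⊢ (s, xyx, CBZ) ⊢ (q, xyx, BZ) ⊢ (r, yx, Z) ⊢ (r, x, CZ) ⊢ (s, ε, Z) ⊢ (s, ε, ε)
All input consumed in state s with stack ε.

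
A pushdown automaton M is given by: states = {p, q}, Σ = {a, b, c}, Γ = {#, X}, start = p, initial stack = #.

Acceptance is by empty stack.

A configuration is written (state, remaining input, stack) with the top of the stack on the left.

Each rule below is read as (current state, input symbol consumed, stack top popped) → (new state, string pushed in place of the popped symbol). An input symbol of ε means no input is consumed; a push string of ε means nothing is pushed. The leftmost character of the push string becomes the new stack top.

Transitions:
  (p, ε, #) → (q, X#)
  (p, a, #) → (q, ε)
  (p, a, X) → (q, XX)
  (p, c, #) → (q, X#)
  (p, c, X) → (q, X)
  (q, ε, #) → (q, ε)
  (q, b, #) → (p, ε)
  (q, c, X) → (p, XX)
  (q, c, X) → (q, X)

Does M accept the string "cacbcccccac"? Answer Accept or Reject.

Reject

No computation consumes all input and empties the stack.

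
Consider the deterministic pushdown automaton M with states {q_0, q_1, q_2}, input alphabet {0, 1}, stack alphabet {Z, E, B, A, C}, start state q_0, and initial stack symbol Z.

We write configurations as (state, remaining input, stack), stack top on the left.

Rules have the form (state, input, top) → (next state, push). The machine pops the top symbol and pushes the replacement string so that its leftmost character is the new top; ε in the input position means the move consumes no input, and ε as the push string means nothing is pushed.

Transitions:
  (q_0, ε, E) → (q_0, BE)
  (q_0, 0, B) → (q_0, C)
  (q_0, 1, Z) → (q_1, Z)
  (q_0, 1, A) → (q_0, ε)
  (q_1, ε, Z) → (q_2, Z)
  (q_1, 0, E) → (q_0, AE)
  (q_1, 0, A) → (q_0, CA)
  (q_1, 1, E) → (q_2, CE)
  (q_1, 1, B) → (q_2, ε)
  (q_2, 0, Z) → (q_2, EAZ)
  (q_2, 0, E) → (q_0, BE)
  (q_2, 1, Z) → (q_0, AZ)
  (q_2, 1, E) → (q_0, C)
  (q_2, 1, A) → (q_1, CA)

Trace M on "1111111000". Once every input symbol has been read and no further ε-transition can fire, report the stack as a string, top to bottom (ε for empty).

CEAZ

(q_0, 1111111000, Z) ⊢ (q_1, 111111000, Z) ⊢ (q_2, 111111000, Z) ⊢ (q_0, 11111000, AZ) ⊢ (q_0, 1111000, Z) ⊢ (q_1, 111000, Z) ⊢ (q_2, 111000, Z) ⊢ (q_0, 11000, AZ) ⊢ (q_0, 1000, Z) ⊢ (q_1, 000, Z) ⊢ (q_2, 000, Z) ⊢ (q_2, 00, EAZ) ⊢ (q_0, 0, BEAZ) ⊢ (q_0, ε, CEAZ)
All input consumed in state q_0 with stack CEAZ.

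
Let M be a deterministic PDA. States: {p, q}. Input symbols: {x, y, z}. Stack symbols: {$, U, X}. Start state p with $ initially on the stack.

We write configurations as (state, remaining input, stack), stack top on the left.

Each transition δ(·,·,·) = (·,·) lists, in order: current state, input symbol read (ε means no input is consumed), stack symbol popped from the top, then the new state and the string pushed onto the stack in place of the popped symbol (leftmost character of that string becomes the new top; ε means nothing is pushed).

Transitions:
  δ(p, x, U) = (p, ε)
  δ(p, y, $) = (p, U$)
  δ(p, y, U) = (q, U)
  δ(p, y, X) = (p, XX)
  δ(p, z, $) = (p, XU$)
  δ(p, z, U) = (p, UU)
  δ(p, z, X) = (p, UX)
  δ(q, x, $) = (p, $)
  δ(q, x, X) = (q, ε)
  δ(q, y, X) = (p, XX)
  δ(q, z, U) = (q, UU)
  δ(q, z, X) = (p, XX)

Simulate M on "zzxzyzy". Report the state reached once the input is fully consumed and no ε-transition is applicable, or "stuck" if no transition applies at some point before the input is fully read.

stuck

(p, zzxzyzy, $)
  read z, top $: go to p, push XU$ → (p, zxzyzy, XU$)
  read z, top X: go to p, push UX → (p, xzyzy, UXU$)
  read x, top U: go to p, push ε → (p, zyzy, XU$)
  read z, top X: go to p, push UX → (p, yzy, UXU$)
  read y, top U: go to q, push U → (q, zy, UXU$)
  read z, top U: go to q, push UU → (q, y, UUXU$)
No transition for (q, y, top U); M blocks with input y remaining.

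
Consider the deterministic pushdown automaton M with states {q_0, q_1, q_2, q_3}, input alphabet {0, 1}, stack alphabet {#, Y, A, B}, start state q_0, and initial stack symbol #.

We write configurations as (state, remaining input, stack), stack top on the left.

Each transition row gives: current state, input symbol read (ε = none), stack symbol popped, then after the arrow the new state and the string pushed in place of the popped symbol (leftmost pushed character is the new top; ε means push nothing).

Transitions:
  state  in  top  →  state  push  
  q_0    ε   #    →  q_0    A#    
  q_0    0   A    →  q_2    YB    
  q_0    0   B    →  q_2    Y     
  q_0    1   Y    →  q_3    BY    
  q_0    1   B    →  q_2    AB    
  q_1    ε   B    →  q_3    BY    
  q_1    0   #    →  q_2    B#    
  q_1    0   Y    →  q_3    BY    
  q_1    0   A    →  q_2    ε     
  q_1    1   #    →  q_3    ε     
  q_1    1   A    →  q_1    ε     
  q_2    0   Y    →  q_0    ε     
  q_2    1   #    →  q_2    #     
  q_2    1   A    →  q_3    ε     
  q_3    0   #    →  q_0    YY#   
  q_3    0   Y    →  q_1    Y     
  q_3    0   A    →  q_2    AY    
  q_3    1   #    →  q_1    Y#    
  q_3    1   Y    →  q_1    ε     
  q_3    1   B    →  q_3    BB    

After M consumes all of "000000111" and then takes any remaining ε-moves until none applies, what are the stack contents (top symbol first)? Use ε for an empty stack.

BB#

(q_0, 000000111, #) ⊢ (q_0, 000000111, A#) ⊢ (q_2, 00000111, YB#) ⊢ (q_0, 0000111, B#) ⊢ (q_2, 000111, Y#) ⊢ (q_0, 00111, #) ⊢ (q_0, 00111, A#) ⊢ (q_2, 0111, YB#) ⊢ (q_0, 111, B#) ⊢ (q_2, 11, AB#) ⊢ (q_3, 1, B#) ⊢ (q_3, ε, BB#)
All input consumed in state q_3 with stack BB#.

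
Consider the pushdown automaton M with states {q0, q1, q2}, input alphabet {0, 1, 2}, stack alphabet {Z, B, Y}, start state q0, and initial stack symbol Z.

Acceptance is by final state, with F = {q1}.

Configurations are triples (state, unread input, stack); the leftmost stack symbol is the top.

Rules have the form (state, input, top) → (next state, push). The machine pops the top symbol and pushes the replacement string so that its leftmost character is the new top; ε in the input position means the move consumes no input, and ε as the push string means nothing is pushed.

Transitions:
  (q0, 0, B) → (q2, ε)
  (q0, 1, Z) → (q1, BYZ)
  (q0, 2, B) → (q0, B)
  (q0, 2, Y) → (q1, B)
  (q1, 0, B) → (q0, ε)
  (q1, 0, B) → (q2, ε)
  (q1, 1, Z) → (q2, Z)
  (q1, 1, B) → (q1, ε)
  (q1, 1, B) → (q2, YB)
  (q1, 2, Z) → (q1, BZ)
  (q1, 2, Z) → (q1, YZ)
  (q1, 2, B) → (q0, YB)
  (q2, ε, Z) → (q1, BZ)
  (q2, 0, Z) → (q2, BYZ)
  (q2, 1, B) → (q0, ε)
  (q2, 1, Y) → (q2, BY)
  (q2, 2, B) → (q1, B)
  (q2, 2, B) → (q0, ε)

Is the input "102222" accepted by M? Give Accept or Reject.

Reject

No computation consumes all input and reaches a final state.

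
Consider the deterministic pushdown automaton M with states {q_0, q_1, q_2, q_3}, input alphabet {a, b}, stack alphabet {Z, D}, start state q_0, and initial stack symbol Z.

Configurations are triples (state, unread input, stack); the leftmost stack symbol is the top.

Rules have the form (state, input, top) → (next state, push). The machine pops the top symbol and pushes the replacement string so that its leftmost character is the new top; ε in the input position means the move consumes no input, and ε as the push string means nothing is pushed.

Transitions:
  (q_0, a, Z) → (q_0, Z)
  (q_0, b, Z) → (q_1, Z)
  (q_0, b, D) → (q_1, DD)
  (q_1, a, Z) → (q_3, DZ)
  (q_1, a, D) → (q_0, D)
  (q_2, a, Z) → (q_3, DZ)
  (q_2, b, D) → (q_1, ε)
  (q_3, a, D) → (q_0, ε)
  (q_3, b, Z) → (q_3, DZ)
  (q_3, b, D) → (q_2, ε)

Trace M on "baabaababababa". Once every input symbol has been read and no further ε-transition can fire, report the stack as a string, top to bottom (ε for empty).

(q_0, baabaababababa, Z)
  read b, top Z: go to q_1, push Z → (q_1, aabaababababa, Z)
  read a, top Z: go to q_3, push DZ → (q_3, abaababababa, DZ)
  read a, top D: go to q_0, push ε → (q_0, baababababa, Z)
  read b, top Z: go to q_1, push Z → (q_1, aababababa, Z)
  read a, top Z: go to q_3, push DZ → (q_3, ababababa, DZ)
  read a, top D: go to q_0, push ε → (q_0, babababa, Z)
  read b, top Z: go to q_1, push Z → (q_1, abababa, Z)
  read a, top Z: go to q_3, push DZ → (q_3, bababa, DZ)
  read b, top D: go to q_2, push ε → (q_2, ababa, Z)
  read a, top Z: go to q_3, push DZ → (q_3, baba, DZ)
  read b, top D: go to q_2, push ε → (q_2, aba, Z)
  read a, top Z: go to q_3, push DZ → (q_3, ba, DZ)
  read b, top D: go to q_2, push ε → (q_2, a, Z)
  read a, top Z: go to q_3, push DZ → (q_3, ε, DZ)
All input consumed in state q_3 with stack DZ.

DZ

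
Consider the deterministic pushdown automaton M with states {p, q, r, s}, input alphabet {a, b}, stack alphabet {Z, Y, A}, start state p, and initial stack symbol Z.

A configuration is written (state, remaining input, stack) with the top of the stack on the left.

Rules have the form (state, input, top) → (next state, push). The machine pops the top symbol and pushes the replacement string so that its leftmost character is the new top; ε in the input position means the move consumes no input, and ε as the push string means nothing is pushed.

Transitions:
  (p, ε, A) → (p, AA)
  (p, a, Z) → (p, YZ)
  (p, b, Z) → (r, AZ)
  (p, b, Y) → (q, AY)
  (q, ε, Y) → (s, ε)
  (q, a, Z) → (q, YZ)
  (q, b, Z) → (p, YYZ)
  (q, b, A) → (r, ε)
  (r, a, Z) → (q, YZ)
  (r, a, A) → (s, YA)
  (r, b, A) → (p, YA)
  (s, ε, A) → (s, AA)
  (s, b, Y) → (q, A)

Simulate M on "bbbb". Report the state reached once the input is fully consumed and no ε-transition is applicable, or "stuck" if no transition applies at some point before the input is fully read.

r

(p, bbbb, Z)
  read b, top Z: go to r, push AZ → (r, bbb, AZ)
  read b, top A: go to p, push YA → (p, bb, YAZ)
  read b, top Y: go to q, push AY → (q, b, AYAZ)
  read b, top A: go to r, push ε → (r, ε, YAZ)
All input consumed; M is in state r.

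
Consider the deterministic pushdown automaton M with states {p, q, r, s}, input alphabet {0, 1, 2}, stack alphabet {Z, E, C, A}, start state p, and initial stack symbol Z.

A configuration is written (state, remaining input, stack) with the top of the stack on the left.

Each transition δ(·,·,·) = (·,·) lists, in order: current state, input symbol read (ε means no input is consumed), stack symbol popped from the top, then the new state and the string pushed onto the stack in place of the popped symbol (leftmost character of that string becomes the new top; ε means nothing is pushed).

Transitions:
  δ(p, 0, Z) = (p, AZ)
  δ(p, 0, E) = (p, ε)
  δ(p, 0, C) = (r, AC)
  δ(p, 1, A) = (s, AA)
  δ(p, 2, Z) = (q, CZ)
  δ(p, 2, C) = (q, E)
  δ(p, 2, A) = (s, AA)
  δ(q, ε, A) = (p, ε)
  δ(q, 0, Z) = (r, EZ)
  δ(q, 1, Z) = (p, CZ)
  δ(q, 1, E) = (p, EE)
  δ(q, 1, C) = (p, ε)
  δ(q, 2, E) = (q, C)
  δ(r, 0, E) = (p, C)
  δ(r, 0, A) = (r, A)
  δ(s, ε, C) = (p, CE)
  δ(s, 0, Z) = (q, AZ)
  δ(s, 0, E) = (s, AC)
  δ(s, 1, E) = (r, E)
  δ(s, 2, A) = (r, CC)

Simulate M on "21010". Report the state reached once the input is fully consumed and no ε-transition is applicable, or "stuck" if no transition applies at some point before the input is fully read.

(p, 21010, Z)
  read 2, top Z: go to q, push CZ → (q, 1010, CZ)
  read 1, top C: go to p, push ε → (p, 010, Z)
  read 0, top Z: go to p, push AZ → (p, 10, AZ)
  read 1, top A: go to s, push AA → (s, 0, AAZ)
No transition for (s, 0, top A); M blocks with input 0 remaining.

stuck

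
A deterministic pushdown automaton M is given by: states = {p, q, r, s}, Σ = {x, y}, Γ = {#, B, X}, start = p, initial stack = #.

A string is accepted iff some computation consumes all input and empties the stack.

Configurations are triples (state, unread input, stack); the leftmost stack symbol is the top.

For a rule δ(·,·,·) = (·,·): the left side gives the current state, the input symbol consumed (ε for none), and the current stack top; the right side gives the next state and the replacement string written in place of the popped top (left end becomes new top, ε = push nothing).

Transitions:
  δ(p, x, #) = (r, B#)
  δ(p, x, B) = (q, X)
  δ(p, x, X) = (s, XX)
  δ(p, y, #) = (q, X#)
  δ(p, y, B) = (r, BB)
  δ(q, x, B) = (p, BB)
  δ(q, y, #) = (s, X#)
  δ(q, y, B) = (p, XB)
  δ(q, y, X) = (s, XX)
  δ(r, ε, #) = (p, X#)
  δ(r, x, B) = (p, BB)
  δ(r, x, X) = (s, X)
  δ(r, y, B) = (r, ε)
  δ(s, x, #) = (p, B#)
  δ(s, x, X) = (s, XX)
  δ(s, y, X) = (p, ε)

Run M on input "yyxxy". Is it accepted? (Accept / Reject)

(p, yyxxy, #) ⊢ (q, yxxy, X#) ⊢ (s, xxy, XX#) ⊢ (s, xy, XXX#) ⊢ (s, y, XXXX#) ⊢ (p, ε, XXX#)
All input consumed; stack is XXX#, not empty, and no further ε-move applies.

Reject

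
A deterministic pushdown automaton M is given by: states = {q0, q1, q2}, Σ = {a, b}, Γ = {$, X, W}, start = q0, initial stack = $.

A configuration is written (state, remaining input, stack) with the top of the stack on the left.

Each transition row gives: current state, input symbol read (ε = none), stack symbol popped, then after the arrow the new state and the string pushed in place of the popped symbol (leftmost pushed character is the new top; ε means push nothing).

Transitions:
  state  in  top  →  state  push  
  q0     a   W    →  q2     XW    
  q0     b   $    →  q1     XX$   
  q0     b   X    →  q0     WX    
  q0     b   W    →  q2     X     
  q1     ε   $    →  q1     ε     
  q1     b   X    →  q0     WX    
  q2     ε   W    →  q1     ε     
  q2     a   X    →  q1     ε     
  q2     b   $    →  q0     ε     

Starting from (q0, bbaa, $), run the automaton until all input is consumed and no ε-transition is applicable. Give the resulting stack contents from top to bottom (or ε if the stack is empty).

(q0, bbaa, $)
  read b, top $: go to q1, push XX$ → (q1, baa, XX$)
  read b, top X: go to q0, push WX → (q0, aa, WXX$)
  read a, top W: go to q2, push XW → (q2, a, XWXX$)
  read a, top X: go to q1, push ε → (q1, ε, WXX$)
All input consumed in state q1 with stack WXX$.

WXX$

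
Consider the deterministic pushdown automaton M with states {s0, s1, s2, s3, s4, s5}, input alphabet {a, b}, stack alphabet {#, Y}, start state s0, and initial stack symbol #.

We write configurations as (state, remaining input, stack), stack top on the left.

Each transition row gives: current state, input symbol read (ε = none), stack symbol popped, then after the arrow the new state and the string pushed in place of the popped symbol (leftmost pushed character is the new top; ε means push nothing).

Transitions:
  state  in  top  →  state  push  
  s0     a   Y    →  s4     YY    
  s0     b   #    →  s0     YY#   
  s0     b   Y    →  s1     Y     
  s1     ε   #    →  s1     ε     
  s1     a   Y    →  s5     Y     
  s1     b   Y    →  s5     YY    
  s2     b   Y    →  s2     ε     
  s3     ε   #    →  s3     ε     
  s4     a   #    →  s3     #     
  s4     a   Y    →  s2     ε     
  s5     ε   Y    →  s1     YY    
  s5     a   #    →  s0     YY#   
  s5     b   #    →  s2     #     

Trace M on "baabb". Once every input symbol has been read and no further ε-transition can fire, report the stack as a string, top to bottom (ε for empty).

#

(s0, baabb, #)
  read b, top #: go to s0, push YY# → (s0, aabb, YY#)
  read a, top Y: go to s4, push YY → (s4, abb, YYY#)
  read a, top Y: go to s2, push ε → (s2, bb, YY#)
  read b, top Y: go to s2, push ε → (s2, b, Y#)
  read b, top Y: go to s2, push ε → (s2, ε, #)
All input consumed in state s2 with stack #.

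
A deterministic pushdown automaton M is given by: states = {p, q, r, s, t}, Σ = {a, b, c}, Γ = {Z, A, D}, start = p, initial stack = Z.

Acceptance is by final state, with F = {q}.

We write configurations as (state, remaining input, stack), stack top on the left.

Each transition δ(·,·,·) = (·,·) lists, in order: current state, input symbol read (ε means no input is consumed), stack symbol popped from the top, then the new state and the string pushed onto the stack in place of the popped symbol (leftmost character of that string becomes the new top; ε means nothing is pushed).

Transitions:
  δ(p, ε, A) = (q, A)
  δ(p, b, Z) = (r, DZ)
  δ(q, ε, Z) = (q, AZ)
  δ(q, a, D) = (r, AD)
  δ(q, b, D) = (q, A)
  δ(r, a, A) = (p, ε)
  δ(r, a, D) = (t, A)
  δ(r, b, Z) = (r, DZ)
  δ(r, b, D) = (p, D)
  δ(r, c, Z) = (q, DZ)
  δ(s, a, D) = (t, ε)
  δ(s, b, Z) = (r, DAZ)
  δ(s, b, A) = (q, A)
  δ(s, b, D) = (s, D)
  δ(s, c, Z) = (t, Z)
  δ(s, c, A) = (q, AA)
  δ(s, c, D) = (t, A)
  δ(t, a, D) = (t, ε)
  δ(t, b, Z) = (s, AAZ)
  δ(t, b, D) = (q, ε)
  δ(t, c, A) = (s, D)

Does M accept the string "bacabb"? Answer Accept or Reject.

Accept

(p, bacabb, Z) ⊢ (r, acabb, DZ) ⊢ (t, cabb, AZ) ⊢ (s, abb, DZ) ⊢ (t, bb, Z) ⊢ (s, b, AAZ) ⊢ (q, ε, AAZ)
All input consumed; state q ∈ F.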